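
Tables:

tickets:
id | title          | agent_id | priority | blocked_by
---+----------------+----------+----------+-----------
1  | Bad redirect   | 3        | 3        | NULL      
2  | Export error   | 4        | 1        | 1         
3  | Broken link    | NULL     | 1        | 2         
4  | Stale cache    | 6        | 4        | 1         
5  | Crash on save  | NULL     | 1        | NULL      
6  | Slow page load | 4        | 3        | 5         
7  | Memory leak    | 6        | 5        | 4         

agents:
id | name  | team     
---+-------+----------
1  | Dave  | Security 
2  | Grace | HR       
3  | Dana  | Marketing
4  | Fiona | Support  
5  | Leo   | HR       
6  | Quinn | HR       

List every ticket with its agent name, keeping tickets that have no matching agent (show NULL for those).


LEFT JOIN keeps every row from tickets (the left table); where agent_id has no match in agents, the agent columns become NULL. Walk through each ticket:
  - ticket 1 (Bad redirect): agent_id=3 -> matches Dana
  - ticket 2 (Export error): agent_id=4 -> matches Fiona
  - ticket 3 (Broken link): agent_id=NULL, no match -> kept with NULL
  - ticket 4 (Stale cache): agent_id=6 -> matches Quinn
  - ticket 5 (Crash on save): agent_id=NULL, no match -> kept with NULL
  - ticket 6 (Slow page load): agent_id=4 -> matches Fiona
  - ticket 7 (Memory leak): agent_id=6 -> matches Quinn
All 7 rows appear; 2 have NULL agent.

SQL:
SELECT a.title, b.name AS agent
FROM tickets a
LEFT JOIN agents b ON a.agent_id = b.id

Result:
title          | agent
---------------+------
Bad redirect   | Dana 
Export error   | Fiona
Broken link    | NULL 
Stale cache    | Quinn
Crash on save  | NULL 
Slow page load | Fiona
Memory leak    | Quinn


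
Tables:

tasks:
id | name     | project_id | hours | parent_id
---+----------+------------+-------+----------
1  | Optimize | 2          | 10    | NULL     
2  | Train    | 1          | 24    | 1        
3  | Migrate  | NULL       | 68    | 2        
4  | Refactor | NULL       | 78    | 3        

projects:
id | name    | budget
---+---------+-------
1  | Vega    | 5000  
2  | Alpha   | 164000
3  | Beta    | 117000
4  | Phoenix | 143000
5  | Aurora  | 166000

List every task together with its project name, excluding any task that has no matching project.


INNER JOIN keeps only tasks rows whose project_id matches an id in projects. Walk through each task:
  - task 1 (Optimize): project_id=2 -> matches Alpha
  - task 2 (Train): project_id=1 -> matches Vega
  - task 3 (Migrate): project_id=NULL, no match -> dropped
  - task 4 (Refactor): project_id=NULL, no match -> dropped
So 2 of 4 rows are dropped.

SQL:
SELECT a.name, b.name AS project
FROM tasks a
INNER JOIN projects b ON a.project_id = b.id

Result:
name     | project
---------+--------
Optimize | Alpha  
Train    | Vega   


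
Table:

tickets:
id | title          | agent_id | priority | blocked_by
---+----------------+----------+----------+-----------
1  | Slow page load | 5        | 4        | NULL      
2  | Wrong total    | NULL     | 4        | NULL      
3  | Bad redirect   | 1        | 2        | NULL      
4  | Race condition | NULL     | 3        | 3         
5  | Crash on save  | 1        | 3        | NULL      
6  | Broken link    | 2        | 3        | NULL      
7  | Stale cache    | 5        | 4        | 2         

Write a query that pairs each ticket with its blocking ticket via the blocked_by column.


This is a self-join: tickets is joined to a second copy of itself, matching each row's blocked_by to another row's id. Use LEFT JOIN so rows with blocked_by=NULL are kept.
  - ticket 1 (Slow page load): blocked_by=NULL -> NULL
  - ticket 2 (Wrong total): blocked_by=NULL -> NULL
  - ticket 3 (Bad redirect): blocked_by=NULL -> NULL
  - ticket 4 (Race condition): blocked_by=3 -> Bad redirect
  - ticket 5 (Crash on save): blocked_by=NULL -> NULL
  - ticket 6 (Broken link): blocked_by=NULL -> NULL
  - ticket 7 (Stale cache): blocked_by=2 -> Wrong total

SQL:
SELECT a.title AS item, b.title AS blocked_by
FROM tickets a
LEFT JOIN tickets b ON a.blocked_by = b.id

Result:
item           | blocked_by  
---------------+-------------
Slow page load | NULL        
Wrong total    | NULL        
Bad redirect   | NULL        
Race condition | Bad redirect
Crash on save  | NULL        
Broken link    | NULL        
Stale cache    | Wrong total 


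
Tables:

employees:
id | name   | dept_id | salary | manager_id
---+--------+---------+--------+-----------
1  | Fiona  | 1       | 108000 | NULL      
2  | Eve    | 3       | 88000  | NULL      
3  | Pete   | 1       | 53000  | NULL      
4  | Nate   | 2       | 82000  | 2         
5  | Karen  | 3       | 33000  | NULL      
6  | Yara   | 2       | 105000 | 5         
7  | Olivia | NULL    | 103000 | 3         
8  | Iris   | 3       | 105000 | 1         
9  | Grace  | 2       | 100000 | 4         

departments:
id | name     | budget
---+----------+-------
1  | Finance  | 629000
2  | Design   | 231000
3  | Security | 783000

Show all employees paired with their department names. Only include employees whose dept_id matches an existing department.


INNER JOIN keeps only employees rows whose dept_id matches an id in departments. Walk through each employee:
  - employee 1 (Fiona): dept_id=1 -> matches Finance
  - employee 2 (Eve): dept_id=3 -> matches Security
  - employee 3 (Pete): dept_id=1 -> matches Finance
  - employee 4 (Nate): dept_id=2 -> matches Design
  - employee 5 (Karen): dept_id=3 -> matches Security
  - employee 6 (Yara): dept_id=2 -> matches Design
  - employee 7 (Olivia): dept_id=NULL, no match -> dropped
  - employee 8 (Iris): dept_id=3 -> matches Security
  - employee 9 (Grace): dept_id=2 -> matches Design
So 1 of 9 rows is dropped.

SQL:
SELECT a.name, b.name AS department
FROM employees a
INNER JOIN departments b ON a.dept_id = b.id

Result:
name  | department
------+-----------
Fiona | Finance   
Eve   | Security  
Pete  | Finance   
Nate  | Design    
Karen | Security  
Yara  | Design    
Iris  | Security  
Grace | Design    


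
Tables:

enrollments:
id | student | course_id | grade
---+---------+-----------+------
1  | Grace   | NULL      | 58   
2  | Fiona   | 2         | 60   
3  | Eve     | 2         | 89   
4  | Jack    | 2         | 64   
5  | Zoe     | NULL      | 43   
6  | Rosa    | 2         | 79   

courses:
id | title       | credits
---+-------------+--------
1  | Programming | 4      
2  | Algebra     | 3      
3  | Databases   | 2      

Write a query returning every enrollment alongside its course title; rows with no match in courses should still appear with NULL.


LEFT JOIN keeps every row from enrollments (the left table); where course_id has no match in courses, the course columns become NULL. Walk through each enrollment:
  - enrollment 1 (Grace): course_id=NULL, no match -> kept with NULL
  - enrollment 2 (Fiona): course_id=2 -> matches Algebra
  - enrollment 3 (Eve): course_id=2 -> matches Algebra
  - enrollment 4 (Jack): course_id=2 -> matches Algebra
  - enrollment 5 (Zoe): course_id=NULL, no match -> kept with NULL
  - enrollment 6 (Rosa): course_id=2 -> matches Algebra
All 6 rows appear; 2 have NULL course.

SQL:
SELECT a.student, b.title AS course
FROM enrollments a
LEFT JOIN courses b ON a.course_id = b.id

Result:
student | course 
--------+--------
Grace   | NULL   
Fiona   | Algebra
Eve     | Algebra
Jack    | Algebra
Zoe     | NULL   
Rosa    | Algebra


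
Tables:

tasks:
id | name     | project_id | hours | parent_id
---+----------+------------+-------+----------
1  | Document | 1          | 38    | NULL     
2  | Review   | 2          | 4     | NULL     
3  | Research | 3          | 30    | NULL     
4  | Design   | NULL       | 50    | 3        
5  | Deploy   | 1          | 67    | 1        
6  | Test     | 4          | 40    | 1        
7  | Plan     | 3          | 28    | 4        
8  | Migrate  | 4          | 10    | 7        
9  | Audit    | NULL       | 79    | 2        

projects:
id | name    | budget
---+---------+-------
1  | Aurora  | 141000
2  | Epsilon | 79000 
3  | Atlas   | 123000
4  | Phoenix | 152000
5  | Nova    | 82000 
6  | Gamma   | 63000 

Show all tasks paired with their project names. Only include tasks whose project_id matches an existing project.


INNER JOIN keeps only tasks rows whose project_id matches an id in projects. Walk through each task:
  - task 1 (Document): project_id=1 -> matches Aurora
  - task 2 (Review): project_id=2 -> matches Epsilon
  - task 3 (Research): project_id=3 -> matches Atlas
  - task 4 (Design): project_id=NULL, no match -> dropped
  - task 5 (Deploy): project_id=1 -> matches Aurora
  - task 6 (Test): project_id=4 -> matches Phoenix
  - task 7 (Plan): project_id=3 -> matches Atlas
  - task 8 (Migrate): project_id=4 -> matches Phoenix
  - task 9 (Audit): project_id=NULL, no match -> dropped
So 2 of 9 rows are dropped.

SQL:
SELECT a.name, b.name AS project
FROM tasks a
INNER JOIN projects b ON a.project_id = b.id

Result:
name     | project
---------+--------
Document | Aurora 
Review   | Epsilon
Research | Atlas  
Deploy   | Aurora 
Test     | Phoenix
Plan     | Atlas  
Migrate  | Phoenix


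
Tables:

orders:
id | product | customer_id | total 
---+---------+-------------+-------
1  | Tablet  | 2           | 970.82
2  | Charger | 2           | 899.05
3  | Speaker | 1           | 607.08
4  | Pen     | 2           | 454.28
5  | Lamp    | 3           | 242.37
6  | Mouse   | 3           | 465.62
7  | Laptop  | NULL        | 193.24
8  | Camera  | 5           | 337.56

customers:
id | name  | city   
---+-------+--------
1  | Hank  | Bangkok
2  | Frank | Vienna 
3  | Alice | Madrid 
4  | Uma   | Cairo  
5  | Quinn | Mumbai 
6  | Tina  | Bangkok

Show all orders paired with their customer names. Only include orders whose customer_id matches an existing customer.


INNER JOIN keeps only orders rows whose customer_id matches an id in customers. Walk through each order:
  - order 1 (Tablet): customer_id=2 -> matches Frank
  - order 2 (Charger): customer_id=2 -> matches Frank
  - order 3 (Speaker): customer_id=1 -> matches Hank
  - order 4 (Pen): customer_id=2 -> matches Frank
  - order 5 (Lamp): customer_id=3 -> matches Alice
  - order 6 (Mouse): customer_id=3 -> matches Alice
  - order 7 (Laptop): customer_id=NULL, no match -> dropped
  - order 8 (Camera): customer_id=5 -> matches Quinn
So 1 of 8 rows is dropped.

SQL:
SELECT a.product, b.name AS customer
FROM orders a
INNER JOIN customers b ON a.customer_id = b.id

Result:
product | customer
--------+---------
Tablet  | Frank   
Charger | Frank   
Speaker | Hank    
Pen     | Frank   
Lamp    | Alice   
Mouse   | Alice   
Camera  | Quinn   


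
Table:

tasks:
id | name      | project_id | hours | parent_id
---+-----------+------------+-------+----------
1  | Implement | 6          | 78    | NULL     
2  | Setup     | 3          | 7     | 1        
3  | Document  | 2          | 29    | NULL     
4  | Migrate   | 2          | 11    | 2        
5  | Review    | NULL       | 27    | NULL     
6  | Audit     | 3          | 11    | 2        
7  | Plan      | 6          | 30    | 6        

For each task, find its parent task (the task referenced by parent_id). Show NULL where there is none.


This is a self-join: tasks is joined to a second copy of itself, matching each row's parent_id to another row's id. Use LEFT JOIN so rows with parent_id=NULL are kept.
  - task 1 (Implement): parent_id=NULL -> NULL
  - task 2 (Setup): parent_id=1 -> Implement
  - task 3 (Document): parent_id=NULL -> NULL
  - task 4 (Migrate): parent_id=2 -> Setup
  - task 5 (Review): parent_id=NULL -> NULL
  - task 6 (Audit): parent_id=2 -> Setup
  - task 7 (Plan): parent_id=6 -> Audit

SQL:
SELECT a.name AS item, b.name AS parent
FROM tasks a
LEFT JOIN tasks b ON a.parent_id = b.id

Result:
item      | parent   
----------+----------
Implement | NULL     
Setup     | Implement
Document  | NULL     
Migrate   | Setup    
Review    | NULL     
Audit     | Setup    
Plan      | Audit    


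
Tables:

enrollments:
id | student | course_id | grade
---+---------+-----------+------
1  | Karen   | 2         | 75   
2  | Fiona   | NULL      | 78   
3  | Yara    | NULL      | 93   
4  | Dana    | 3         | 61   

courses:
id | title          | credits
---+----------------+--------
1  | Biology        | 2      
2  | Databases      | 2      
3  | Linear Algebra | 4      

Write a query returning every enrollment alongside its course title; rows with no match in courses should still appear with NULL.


LEFT JOIN keeps every row from enrollments (the left table); where course_id has no match in courses, the course columns become NULL. Walk through each enrollment:
  - enrollment 1 (Karen): course_id=2 -> matches Databases
  - enrollment 2 (Fiona): course_id=NULL, no match -> kept with NULL
  - enrollment 3 (Yara): course_id=NULL, no match -> kept with NULL
  - enrollment 4 (Dana): course_id=3 -> matches Linear Algebra
All 4 rows appear; 2 have NULL course.

SQL:
SELECT a.student, b.title AS course
FROM enrollments a
LEFT JOIN courses b ON a.course_id = b.id

Result:
student | course        
--------+---------------
Karen   | Databases     
Fiona   | NULL          
Yara    | NULL          
Dana    | Linear Algebra


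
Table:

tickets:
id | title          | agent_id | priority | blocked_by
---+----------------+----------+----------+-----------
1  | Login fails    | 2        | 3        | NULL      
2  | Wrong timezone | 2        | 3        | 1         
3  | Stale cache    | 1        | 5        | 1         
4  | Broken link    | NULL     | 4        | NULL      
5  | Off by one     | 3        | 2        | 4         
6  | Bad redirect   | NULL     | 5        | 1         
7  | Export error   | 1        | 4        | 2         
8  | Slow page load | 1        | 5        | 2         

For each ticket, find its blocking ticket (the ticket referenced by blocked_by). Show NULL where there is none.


This is a self-join: tickets is joined to a second copy of itself, matching each row's blocked_by to another row's id. Use LEFT JOIN so rows with blocked_by=NULL are kept.
  - ticket 1 (Login fails): blocked_by=NULL -> NULL
  - ticket 2 (Wrong timezone): blocked_by=1 -> Login fails
  - ticket 3 (Stale cache): blocked_by=1 -> Login fails
  - ticket 4 (Broken link): blocked_by=NULL -> NULL
  - ticket 5 (Off by one): blocked_by=4 -> Broken link
  - ticket 6 (Bad redirect): blocked_by=1 -> Login fails
  - ticket 7 (Export error): blocked_by=2 -> Wrong timezone
  - ticket 8 (Slow page load): blocked_by=2 -> Wrong timezone

SQL:
SELECT a.title AS item, b.title AS blocked_by
FROM tickets a
LEFT JOIN tickets b ON a.blocked_by = b.id

Result:
item           | blocked_by    
---------------+---------------
Login fails    | NULL          
Wrong timezone | Login fails   
Stale cache    | Login fails   
Broken link    | NULL          
Off by one     | Broken link   
Bad redirect   | Login fails   
Export error   | Wrong timezone
Slow page load | Wrong timezone


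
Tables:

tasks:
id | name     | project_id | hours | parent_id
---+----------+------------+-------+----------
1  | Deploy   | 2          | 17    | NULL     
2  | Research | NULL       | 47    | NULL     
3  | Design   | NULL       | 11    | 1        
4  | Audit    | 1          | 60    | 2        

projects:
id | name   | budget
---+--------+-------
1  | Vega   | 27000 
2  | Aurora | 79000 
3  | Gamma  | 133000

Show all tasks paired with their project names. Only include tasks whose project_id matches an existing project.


INNER JOIN keeps only tasks rows whose project_id matches an id in projects. Walk through each task:
  - task 1 (Deploy): project_id=2 -> matches Aurora
  - task 2 (Research): project_id=NULL, no match -> dropped
  - task 3 (Design): project_id=NULL, no match -> dropped
  - task 4 (Audit): project_id=1 -> matches Vega
So 2 of 4 rows are dropped.

SQL:
SELECT a.name, b.name AS project
FROM tasks a
INNER JOIN projects b ON a.project_id = b.id

Result:
name   | project
-------+--------
Deploy | Aurora 
Audit  | Vega   


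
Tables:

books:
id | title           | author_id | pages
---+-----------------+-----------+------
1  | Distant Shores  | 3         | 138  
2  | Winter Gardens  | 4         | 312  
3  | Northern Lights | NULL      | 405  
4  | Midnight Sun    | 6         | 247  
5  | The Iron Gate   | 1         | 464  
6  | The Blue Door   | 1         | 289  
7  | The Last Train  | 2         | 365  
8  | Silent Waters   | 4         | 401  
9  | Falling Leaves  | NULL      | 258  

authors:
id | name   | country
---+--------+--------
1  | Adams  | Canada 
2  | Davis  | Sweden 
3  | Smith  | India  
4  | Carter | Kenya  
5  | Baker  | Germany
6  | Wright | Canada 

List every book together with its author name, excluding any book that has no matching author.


INNER JOIN keeps only books rows whose author_id matches an id in authors. Walk through each book:
  - book 1 (Distant Shores): author_id=3 -> matches Smith
  - book 2 (Winter Gardens): author_id=4 -> matches Carter
  - book 3 (Northern Lights): author_id=NULL, no match -> dropped
  - book 4 (Midnight Sun): author_id=6 -> matches Wright
  - book 5 (The Iron Gate): author_id=1 -> matches Adams
  - book 6 (The Blue Door): author_id=1 -> matches Adams
  - book 7 (The Last Train): author_id=2 -> matches Davis
  - book 8 (Silent Waters): author_id=4 -> matches Carter
  - book 9 (Falling Leaves): author_id=NULL, no match -> dropped
So 2 of 9 rows are dropped.

SQL:
SELECT a.title, b.name AS author
FROM books a
INNER JOIN authors b ON a.author_id = b.id

Result:
title          | author
---------------+-------
Distant Shores | Smith 
Winter Gardens | Carter
Midnight Sun   | Wright
The Iron Gate  | Adams 
The Blue Door  | Adams 
The Last Train | Davis 
Silent Waters  | Carter


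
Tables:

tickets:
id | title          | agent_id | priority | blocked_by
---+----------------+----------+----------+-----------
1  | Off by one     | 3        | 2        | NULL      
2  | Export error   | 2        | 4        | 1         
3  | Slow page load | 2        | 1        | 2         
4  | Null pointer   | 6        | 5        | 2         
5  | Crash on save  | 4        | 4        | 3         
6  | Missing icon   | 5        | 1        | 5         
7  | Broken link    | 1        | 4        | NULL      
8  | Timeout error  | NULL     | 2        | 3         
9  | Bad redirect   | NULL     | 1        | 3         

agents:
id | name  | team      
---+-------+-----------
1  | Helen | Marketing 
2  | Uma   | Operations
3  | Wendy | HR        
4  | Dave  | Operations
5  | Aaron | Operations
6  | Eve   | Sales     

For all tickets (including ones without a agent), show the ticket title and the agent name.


LEFT JOIN keeps every row from tickets (the left table); where agent_id has no match in agents, the agent columns become NULL. Walk through each ticket:
  - ticket 1 (Off by one): agent_id=3 -> matches Wendy
  - ticket 2 (Export error): agent_id=2 -> matches Uma
  - ticket 3 (Slow page load): agent_id=2 -> matches Uma
  - ticket 4 (Null pointer): agent_id=6 -> matches Eve
  - ticket 5 (Crash on save): agent_id=4 -> matches Dave
  - ticket 6 (Missing icon): agent_id=5 -> matches Aaron
  - ticket 7 (Broken link): agent_id=1 -> matches Helen
  - ticket 8 (Timeout error): agent_id=NULL, no match -> kept with NULL
  - ticket 9 (Bad redirect): agent_id=NULL, no match -> kept with NULL
All 9 rows appear; 2 have NULL agent.

SQL:
SELECT a.title, b.name AS agent
FROM tickets a
LEFT JOIN agents b ON a.agent_id = b.id

Result:
title          | agent
---------------+------
Off by one     | Wendy
Export error   | Uma  
Slow page load | Uma  
Null pointer   | Eve  
Crash on save  | Dave 
Missing icon   | Aaron
Broken link    | Helen
Timeout error  | NULL 
Bad redirect   | NULL 


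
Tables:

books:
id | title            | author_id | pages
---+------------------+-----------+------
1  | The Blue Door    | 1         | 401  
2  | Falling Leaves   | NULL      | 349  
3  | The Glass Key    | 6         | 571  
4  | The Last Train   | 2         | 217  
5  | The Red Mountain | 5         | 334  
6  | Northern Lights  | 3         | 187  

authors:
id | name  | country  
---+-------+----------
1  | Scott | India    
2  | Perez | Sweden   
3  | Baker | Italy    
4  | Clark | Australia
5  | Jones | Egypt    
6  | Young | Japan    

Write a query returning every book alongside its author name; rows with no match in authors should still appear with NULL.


LEFT JOIN keeps every row from books (the left table); where author_id has no match in authors, the author columns become NULL. Walk through each book:
  - book 1 (The Blue Door): author_id=1 -> matches Scott
  - book 2 (Falling Leaves): author_id=NULL, no match -> kept with NULL
  - book 3 (The Glass Key): author_id=6 -> matches Young
  - book 4 (The Last Train): author_id=2 -> matches Perez
  - book 5 (The Red Mountain): author_id=5 -> matches Jones
  - book 6 (Northern Lights): author_id=3 -> matches Baker
All 6 rows appear; 1 has NULL author.

SQL:
SELECT a.title, b.name AS author
FROM books a
LEFT JOIN authors b ON a.author_id = b.id

Result:
title            | author
-----------------+-------
The Blue Door    | Scott 
Falling Leaves   | NULL  
The Glass Key    | Young 
The Last Train   | Perez 
The Red Mountain | Jones 
Northern Lights  | Baker 


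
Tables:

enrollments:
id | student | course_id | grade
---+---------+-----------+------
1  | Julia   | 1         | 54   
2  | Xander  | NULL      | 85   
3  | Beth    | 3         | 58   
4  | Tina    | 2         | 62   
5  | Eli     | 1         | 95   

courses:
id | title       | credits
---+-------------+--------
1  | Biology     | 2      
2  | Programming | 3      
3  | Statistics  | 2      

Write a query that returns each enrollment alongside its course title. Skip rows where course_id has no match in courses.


INNER JOIN keeps only enrollments rows whose course_id matches an id in courses. Walk through each enrollment:
  - enrollment 1 (Julia): course_id=1 -> matches Biology
  - enrollment 2 (Xander): course_id=NULL, no match -> dropped
  - enrollment 3 (Beth): course_id=3 -> matches Statistics
  - enrollment 4 (Tina): course_id=2 -> matches Programming
  - enrollment 5 (Eli): course_id=1 -> matches Biology
So 1 of 5 rows is dropped.

SQL:
SELECT a.student, b.title AS course
FROM enrollments a
INNER JOIN courses b ON a.course_id = b.id

Result:
student | course     
--------+------------
Julia   | Biology    
Beth    | Statistics 
Tina    | Programming
Eli     | Biology    


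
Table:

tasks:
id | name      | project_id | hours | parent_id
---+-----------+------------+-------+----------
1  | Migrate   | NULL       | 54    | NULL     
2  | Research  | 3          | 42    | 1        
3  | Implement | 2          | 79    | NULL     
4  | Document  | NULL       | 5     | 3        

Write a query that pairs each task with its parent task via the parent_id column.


This is a self-join: tasks is joined to a second copy of itself, matching each row's parent_id to another row's id. Use LEFT JOIN so rows with parent_id=NULL are kept.
  - task 1 (Migrate): parent_id=NULL -> NULL
  - task 2 (Research): parent_id=1 -> Migrate
  - task 3 (Implement): parent_id=NULL -> NULL
  - task 4 (Document): parent_id=3 -> Implement

SQL:
SELECT a.name AS item, b.name AS parent
FROM tasks a
LEFT JOIN tasks b ON a.parent_id = b.id

Result:
item      | parent   
----------+----------
Migrate   | NULL     
Research  | Migrate  
Implement | NULL     
Document  | Implement


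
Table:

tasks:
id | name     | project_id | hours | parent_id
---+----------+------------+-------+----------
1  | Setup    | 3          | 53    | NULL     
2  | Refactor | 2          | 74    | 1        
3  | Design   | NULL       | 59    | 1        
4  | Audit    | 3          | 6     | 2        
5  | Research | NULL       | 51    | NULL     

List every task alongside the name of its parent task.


This is a self-join: tasks is joined to a second copy of itself, matching each row's parent_id to another row's id. Use LEFT JOIN so rows with parent_id=NULL are kept.
  - task 1 (Setup): parent_id=NULL -> NULL
  - task 2 (Refactor): parent_id=1 -> Setup
  - task 3 (Design): parent_id=1 -> Setup
  - task 4 (Audit): parent_id=2 -> Refactor
  - task 5 (Research): parent_id=NULL -> NULL

SQL:
SELECT a.name AS item, b.name AS parent
FROM tasks a
LEFT JOIN tasks b ON a.parent_id = b.id

Result:
item     | parent  
---------+---------
Setup    | NULL    
Refactor | Setup   
Design   | Setup   
Audit    | Refactor
Research | NULL    


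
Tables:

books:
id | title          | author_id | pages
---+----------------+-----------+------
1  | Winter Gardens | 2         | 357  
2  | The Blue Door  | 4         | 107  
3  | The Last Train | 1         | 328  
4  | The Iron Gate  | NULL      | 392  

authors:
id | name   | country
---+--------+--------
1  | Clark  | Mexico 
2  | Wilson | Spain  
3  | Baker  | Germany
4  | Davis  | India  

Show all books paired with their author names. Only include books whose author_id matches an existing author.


INNER JOIN keeps only books rows whose author_id matches an id in authors. Walk through each book:
  - book 1 (Winter Gardens): author_id=2 -> matches Wilson
  - book 2 (The Blue Door): author_id=4 -> matches Davis
  - book 3 (The Last Train): author_id=1 -> matches Clark
  - book 4 (The Iron Gate): author_id=NULL, no match -> dropped
So 1 of 4 rows is dropped.

SQL:
SELECT a.title, b.name AS author
FROM books a
INNER JOIN authors b ON a.author_id = b.id

Result:
title          | author
---------------+-------
Winter Gardens | Wilson
The Blue Door  | Davis 
The Last Train | Clark 


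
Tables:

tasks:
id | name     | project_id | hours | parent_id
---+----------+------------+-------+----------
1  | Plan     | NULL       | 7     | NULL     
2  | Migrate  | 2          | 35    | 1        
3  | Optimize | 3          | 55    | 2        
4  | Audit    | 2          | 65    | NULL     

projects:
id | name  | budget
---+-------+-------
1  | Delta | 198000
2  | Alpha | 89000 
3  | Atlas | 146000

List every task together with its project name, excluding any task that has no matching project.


INNER JOIN keeps only tasks rows whose project_id matches an id in projects. Walk through each task:
  - task 1 (Plan): project_id=NULL, no match -> dropped
  - task 2 (Migrate): project_id=2 -> matches Alpha
  - task 3 (Optimize): project_id=3 -> matches Atlas
  - task 4 (Audit): project_id=2 -> matches Alpha
So 1 of 4 rows is dropped.

SQL:
SELECT a.name, b.name AS project
FROM tasks a
INNER JOIN projects b ON a.project_id = b.id

Result:
name     | project
---------+--------
Migrate  | Alpha  
Optimize | Atlas  
Audit    | Alpha  


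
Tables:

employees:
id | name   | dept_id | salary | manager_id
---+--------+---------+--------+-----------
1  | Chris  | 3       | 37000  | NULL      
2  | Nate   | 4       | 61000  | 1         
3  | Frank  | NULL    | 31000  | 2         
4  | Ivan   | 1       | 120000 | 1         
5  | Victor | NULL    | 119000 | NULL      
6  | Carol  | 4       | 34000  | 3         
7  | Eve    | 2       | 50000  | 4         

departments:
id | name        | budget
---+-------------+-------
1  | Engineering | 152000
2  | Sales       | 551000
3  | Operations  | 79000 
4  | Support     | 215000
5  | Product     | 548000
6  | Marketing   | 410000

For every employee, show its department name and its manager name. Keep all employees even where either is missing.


Two LEFT JOINs from the same base table employees: one to departments via dept_id, one to employees itself via manager_id. Both are LEFT so every employee is preserved.
Match against departments:
  - employee 1 (Chris): dept_id=3 -> matches Operations
  - employee 2 (Nate): dept_id=4 -> matches Support
  - employee 3 (Frank): dept_id=NULL, no match -> kept with NULL
  - employee 4 (Ivan): dept_id=1 -> matches Engineering
  - employee 5 (Victor): dept_id=NULL, no match -> kept with NULL
  - employee 6 (Carol): dept_id=4 -> matches Support
  - employee 7 (Eve): dept_id=2 -> matches Sales
Match against employees (self):
  - employee 1 (Chris): manager_id=NULL -> NULL
  - employee 2 (Nate): manager_id=1 -> Chris
  - employee 3 (Frank): manager_id=2 -> Nate
  - employee 4 (Ivan): manager_id=1 -> Chris
  - employee 5 (Victor): manager_id=NULL -> NULL
  - employee 6 (Carol): manager_id=3 -> Frank
  - employee 7 (Eve): manager_id=4 -> Ivan

SQL:
SELECT a.name, b.name AS department, c.name AS manager
FROM employees a
LEFT JOIN departments b ON a.dept_id = b.id
LEFT JOIN employees c ON a.manager_id = c.id

Result:
name   | department  | manager
-------+-------------+--------
Chris  | Operations  | NULL   
Nate   | Support     | Chris  
Frank  | NULL        | Nate   
Ivan   | Engineering | Chris  
Victor | NULL        | NULL   
Carol  | Support     | Frank  
Eve    | Sales       | Ivan   


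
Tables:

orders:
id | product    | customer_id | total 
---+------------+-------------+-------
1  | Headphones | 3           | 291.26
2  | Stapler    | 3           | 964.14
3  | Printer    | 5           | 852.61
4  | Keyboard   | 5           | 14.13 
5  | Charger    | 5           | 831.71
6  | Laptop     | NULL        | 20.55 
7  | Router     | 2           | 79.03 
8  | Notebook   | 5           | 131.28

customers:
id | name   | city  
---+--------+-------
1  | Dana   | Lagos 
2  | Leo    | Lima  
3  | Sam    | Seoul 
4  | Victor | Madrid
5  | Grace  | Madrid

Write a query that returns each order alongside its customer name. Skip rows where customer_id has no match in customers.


INNER JOIN keeps only orders rows whose customer_id matches an id in customers. Walk through each order:
  - order 1 (Headphones): customer_id=3 -> matches Sam
  - order 2 (Stapler): customer_id=3 -> matches Sam
  - order 3 (Printer): customer_id=5 -> matches Grace
  - order 4 (Keyboard): customer_id=5 -> matches Grace
  - order 5 (Charger): customer_id=5 -> matches Grace
  - order 6 (Laptop): customer_id=NULL, no match -> dropped
  - order 7 (Router): customer_id=2 -> matches Leo
  - order 8 (Notebook): customer_id=5 -> matches Grace
So 1 of 8 rows is dropped.

SQL:
SELECT a.product, b.name AS customer
FROM orders a
INNER JOIN customers b ON a.customer_id = b.id

Result:
product    | customer
-----------+---------
Headphones | Sam     
Stapler    | Sam     
Printer    | Grace   
Keyboard   | Grace   
Charger    | Grace   
Router     | Leo     
Notebook   | Grace   


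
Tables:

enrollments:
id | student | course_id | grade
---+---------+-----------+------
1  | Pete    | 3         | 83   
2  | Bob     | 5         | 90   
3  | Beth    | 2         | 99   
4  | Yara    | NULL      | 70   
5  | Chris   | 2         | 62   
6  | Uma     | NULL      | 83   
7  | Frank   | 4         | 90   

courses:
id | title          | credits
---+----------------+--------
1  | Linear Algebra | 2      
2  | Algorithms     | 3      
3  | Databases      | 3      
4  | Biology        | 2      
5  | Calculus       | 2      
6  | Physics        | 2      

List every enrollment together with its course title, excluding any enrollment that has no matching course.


INNER JOIN keeps only enrollments rows whose course_id matches an id in courses. Walk through each enrollment:
  - enrollment 1 (Pete): course_id=3 -> matches Databases
  - enrollment 2 (Bob): course_id=5 -> matches Calculus
  - enrollment 3 (Beth): course_id=2 -> matches Algorithms
  - enrollment 4 (Yara): course_id=NULL, no match -> dropped
  - enrollment 5 (Chris): course_id=2 -> matches Algorithms
  - enrollment 6 (Uma): course_id=NULL, no match -> dropped
  - enrollment 7 (Frank): course_id=4 -> matches Biology
So 2 of 7 rows are dropped.

SQL:
SELECT a.student, b.title AS course
FROM enrollments a
INNER JOIN courses b ON a.course_id = b.id

Result:
student | course    
--------+-----------
Pete    | Databases 
Bob     | Calculus  
Beth    | Algorithms
Chris   | Algorithms
Frank   | Biology   


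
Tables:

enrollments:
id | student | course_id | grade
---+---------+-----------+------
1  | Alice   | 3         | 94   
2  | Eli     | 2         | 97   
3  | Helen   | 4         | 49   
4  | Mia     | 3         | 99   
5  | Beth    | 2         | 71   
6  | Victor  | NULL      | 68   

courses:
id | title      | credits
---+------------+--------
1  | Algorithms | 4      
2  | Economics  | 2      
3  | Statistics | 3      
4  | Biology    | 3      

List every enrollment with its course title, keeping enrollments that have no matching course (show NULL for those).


LEFT JOIN keeps every row from enrollments (the left table); where course_id has no match in courses, the course columns become NULL. Walk through each enrollment:
  - enrollment 1 (Alice): course_id=3 -> matches Statistics
  - enrollment 2 (Eli): course_id=2 -> matches Economics
  - enrollment 3 (Helen): course_id=4 -> matches Biology
  - enrollment 4 (Mia): course_id=3 -> matches Statistics
  - enrollment 5 (Beth): course_id=2 -> matches Economics
  - enrollment 6 (Victor): course_id=NULL, no match -> kept with NULL
All 6 rows appear; 1 has NULL course.

SQL:
SELECT a.student, b.title AS course
FROM enrollments a
LEFT JOIN courses b ON a.course_id = b.id

Result:
student | course    
--------+-----------
Alice   | Statistics
Eli     | Economics 
Helen   | Biology   
Mia     | Statistics
Beth    | Economics 
Victor  | NULL      


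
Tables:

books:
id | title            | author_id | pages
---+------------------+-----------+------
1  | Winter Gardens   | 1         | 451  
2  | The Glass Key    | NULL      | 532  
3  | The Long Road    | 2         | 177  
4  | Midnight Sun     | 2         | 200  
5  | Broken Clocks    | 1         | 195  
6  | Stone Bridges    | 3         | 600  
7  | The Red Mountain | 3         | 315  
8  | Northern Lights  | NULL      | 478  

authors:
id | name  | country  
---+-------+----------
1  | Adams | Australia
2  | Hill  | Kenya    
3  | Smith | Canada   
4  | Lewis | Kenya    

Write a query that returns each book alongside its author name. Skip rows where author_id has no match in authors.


INNER JOIN keeps only books rows whose author_id matches an id in authors. Walk through each book:
  - book 1 (Winter Gardens): author_id=1 -> matches Adams
  - book 2 (The Glass Key): author_id=NULL, no match -> dropped
  - book 3 (The Long Road): author_id=2 -> matches Hill
  - book 4 (Midnight Sun): author_id=2 -> matches Hill
  - book 5 (Broken Clocks): author_id=1 -> matches Adams
  - book 6 (Stone Bridges): author_id=3 -> matches Smith
  - book 7 (The Red Mountain): author_id=3 -> matches Smith
  - book 8 (Northern Lights): author_id=NULL, no match -> dropped
So 2 of 8 rows are dropped.

SQL:
SELECT a.title, b.name AS author
FROM books a
INNER JOIN authors b ON a.author_id = b.id

Result:
title            | author
-----------------+-------
Winter Gardens   | Adams 
The Long Road    | Hill  
Midnight Sun     | Hill  
Broken Clocks    | Adams 
Stone Bridges    | Smith 
The Red Mountain | Smith 


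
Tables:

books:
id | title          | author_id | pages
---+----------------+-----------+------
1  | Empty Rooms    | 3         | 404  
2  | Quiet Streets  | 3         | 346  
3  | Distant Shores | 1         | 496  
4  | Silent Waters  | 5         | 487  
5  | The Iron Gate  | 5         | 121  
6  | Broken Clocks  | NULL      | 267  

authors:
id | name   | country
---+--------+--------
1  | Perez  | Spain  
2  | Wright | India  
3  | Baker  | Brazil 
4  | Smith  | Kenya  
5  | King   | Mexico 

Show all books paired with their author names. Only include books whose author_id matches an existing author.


INNER JOIN keeps only books rows whose author_id matches an id in authors. Walk through each book:
  - book 1 (Empty Rooms): author_id=3 -> matches Baker
  - book 2 (Quiet Streets): author_id=3 -> matches Baker
  - book 3 (Distant Shores): author_id=1 -> matches Perez
  - book 4 (Silent Waters): author_id=5 -> matches King
  - book 5 (The Iron Gate): author_id=5 -> matches King
  - book 6 (Broken Clocks): author_id=NULL, no match -> dropped
So 1 of 6 rows is dropped.

SQL:
SELECT a.title, b.name AS author
FROM books a
INNER JOIN authors b ON a.author_id = b.id

Result:
title          | author
---------------+-------
Empty Rooms    | Baker 
Quiet Streets  | Baker 
Distant Shores | Perez 
Silent Waters  | King  
The Iron Gate  | King  


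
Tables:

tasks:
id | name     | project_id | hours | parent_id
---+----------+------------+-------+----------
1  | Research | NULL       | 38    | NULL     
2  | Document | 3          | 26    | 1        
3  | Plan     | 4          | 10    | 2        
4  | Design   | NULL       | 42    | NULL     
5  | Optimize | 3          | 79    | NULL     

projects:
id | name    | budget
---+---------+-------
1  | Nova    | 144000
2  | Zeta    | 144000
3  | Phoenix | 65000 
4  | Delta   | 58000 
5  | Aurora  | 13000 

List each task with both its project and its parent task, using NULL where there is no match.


Two LEFT JOINs from the same base table tasks: one to projects via project_id, one to tasks itself via parent_id. Both are LEFT so every task is preserved.
Match against projects:
  - task 1 (Research): project_id=NULL, no match -> kept with NULL
  - task 2 (Document): project_id=3 -> matches Phoenix
  - task 3 (Plan): project_id=4 -> matches Delta
  - task 4 (Design): project_id=NULL, no match -> kept with NULL
  - task 5 (Optimize): project_id=3 -> matches Phoenix
Match against tasks (self):
  - task 1 (Research): parent_id=NULL -> NULL
  - task 2 (Document): parent_id=1 -> Research
  - task 3 (Plan): parent_id=2 -> Document
  - task 4 (Design): parent_id=NULL -> NULL
  - task 5 (Optimize): parent_id=NULL -> NULL

SQL:
SELECT a.name, b.name AS project, c.name AS parent
FROM tasks a
LEFT JOIN projects b ON a.project_id = b.id
LEFT JOIN tasks c ON a.parent_id = c.id

Result:
name     | project | parent  
---------+---------+---------
Research | NULL    | NULL    
Document | Phoenix | Research
Plan     | Delta   | Document
Design   | NULL    | NULL    
Optimize | Phoenix | NULL    


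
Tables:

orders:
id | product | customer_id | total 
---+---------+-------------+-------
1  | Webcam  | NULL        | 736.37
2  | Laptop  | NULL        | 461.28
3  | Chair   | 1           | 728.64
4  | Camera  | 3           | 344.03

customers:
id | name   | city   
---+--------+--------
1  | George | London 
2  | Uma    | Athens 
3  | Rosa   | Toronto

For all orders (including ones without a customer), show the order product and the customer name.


LEFT JOIN keeps every row from orders (the left table); where customer_id has no match in customers, the customer columns become NULL. Walk through each order:
  - order 1 (Webcam): customer_id=NULL, no match -> kept with NULL
  - order 2 (Laptop): customer_id=NULL, no match -> kept with NULL
  - order 3 (Chair): customer_id=1 -> matches George
  - order 4 (Camera): customer_id=3 -> matches Rosa
All 4 rows appear; 2 have NULL customer.

SQL:
SELECT a.product, b.name AS customer
FROM orders a
LEFT JOIN customers b ON a.customer_id = b.id

Result:
product | customer
--------+---------
Webcam  | NULL    
Laptop  | NULL    
Chair   | George  
Camera  | Rosa    


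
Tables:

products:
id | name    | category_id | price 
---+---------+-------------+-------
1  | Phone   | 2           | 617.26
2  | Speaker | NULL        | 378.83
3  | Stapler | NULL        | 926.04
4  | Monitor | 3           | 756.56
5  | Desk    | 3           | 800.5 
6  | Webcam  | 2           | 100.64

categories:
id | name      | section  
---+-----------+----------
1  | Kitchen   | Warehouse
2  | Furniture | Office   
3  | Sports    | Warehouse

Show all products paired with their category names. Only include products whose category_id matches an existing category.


INNER JOIN keeps only products rows whose category_id matches an id in categories. Walk through each product:
  - product 1 (Phone): category_id=2 -> matches Furniture
  - product 2 (Speaker): category_id=NULL, no match -> dropped
  - product 3 (Stapler): category_id=NULL, no match -> dropped
  - product 4 (Monitor): category_id=3 -> matches Sports
  - product 5 (Desk): category_id=3 -> matches Sports
  - product 6 (Webcam): category_id=2 -> matches Furniture
So 2 of 6 rows are dropped.

SQL:
SELECT a.name, b.name AS category
FROM products a
INNER JOIN categories b ON a.category_id = b.id

Result:
name    | category 
--------+----------
Phone   | Furniture
Monitor | Sports   
Desk    | Sports   
Webcam  | Furniture


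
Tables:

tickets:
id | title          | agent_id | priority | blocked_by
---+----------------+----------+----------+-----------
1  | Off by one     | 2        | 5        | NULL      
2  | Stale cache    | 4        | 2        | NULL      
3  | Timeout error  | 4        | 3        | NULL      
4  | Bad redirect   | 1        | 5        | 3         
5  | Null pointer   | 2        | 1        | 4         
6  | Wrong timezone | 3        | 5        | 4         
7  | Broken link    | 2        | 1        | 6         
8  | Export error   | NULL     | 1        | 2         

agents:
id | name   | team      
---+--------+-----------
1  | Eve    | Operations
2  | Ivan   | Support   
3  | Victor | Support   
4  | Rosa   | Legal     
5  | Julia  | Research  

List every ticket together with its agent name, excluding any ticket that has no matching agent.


INNER JOIN keeps only tickets rows whose agent_id matches an id in agents. Walk through each ticket:
  - ticket 1 (Off by one): agent_id=2 -> matches Ivan
  - ticket 2 (Stale cache): agent_id=4 -> matches Rosa
  - ticket 3 (Timeout error): agent_id=4 -> matches Rosa
  - ticket 4 (Bad redirect): agent_id=1 -> matches Eve
  - ticket 5 (Null pointer): agent_id=2 -> matches Ivan
  - ticket 6 (Wrong timezone): agent_id=3 -> matches Victor
  - ticket 7 (Broken link): agent_id=2 -> matches Ivan
  - ticket 8 (Export error): agent_id=NULL, no match -> dropped
So 1 of 8 rows is dropped.

SQL:
SELECT a.title, b.name AS agent
FROM tickets a
INNER JOIN agents b ON a.agent_id = b.id

Result:
title          | agent 
---------------+-------
Off by one     | Ivan  
Stale cache    | Rosa  
Timeout error  | Rosa  
Bad redirect   | Eve   
Null pointer   | Ivan  
Wrong timezone | Victor
Broken link    | Ivan  
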